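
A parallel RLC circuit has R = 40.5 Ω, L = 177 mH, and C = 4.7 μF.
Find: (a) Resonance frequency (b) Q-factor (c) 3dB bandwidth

Step 1 — Resonance: ω₀ = 1/√(LC) = 1/√(0.177·4.7e-06) = 1096 rad/s.
Step 2 — f₀ = ω₀/(2π) = 174.5 Hz.
Step 3 — Parallel Q: Q = R/(ω₀L) = 40.5/(1096·0.177) = 0.2087.
Step 4 — Bandwidth: Δω = ω₀/Q = 5253 rad/s; BW = Δω/(2π) = 836.1 Hz.

(a) f₀ = 174.5 Hz  (b) Q = 0.2087  (c) BW = 836.1 Hz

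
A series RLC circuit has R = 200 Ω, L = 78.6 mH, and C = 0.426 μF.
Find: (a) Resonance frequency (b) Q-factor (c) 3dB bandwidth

Step 1 — Resonance: ω₀ = 1/√(LC) = 1/√(0.0786·4.26e-07) = 5465 rad/s.
Step 2 — f₀ = ω₀/(2π) = 869.8 Hz.
Step 3 — Series Q: Q = ω₀L/R = 5465·0.0786/200 = 2.148.
Step 4 — Bandwidth: Δω = ω₀/Q = 2545 rad/s; BW = Δω/(2π) = 405 Hz.

(a) f₀ = 869.8 Hz  (b) Q = 2.148  (c) BW = 405 Hz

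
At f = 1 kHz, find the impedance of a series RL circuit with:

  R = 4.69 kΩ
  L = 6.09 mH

Step 1 — Angular frequency: ω = 2π·f = 2π·1000 = 6283 rad/s.
Step 2 — Component impedances:
  R: Z = R = 4690 Ω
  L: Z = jωL = j·6283·0.00609 = 0 + j38.26 Ω
Step 3 — Series combination: Z_total = R + L = 4690 + j38.26 Ω = 4690∠0.5° Ω.

Z = 4690 + j38.26 Ω = 4690∠0.5° Ω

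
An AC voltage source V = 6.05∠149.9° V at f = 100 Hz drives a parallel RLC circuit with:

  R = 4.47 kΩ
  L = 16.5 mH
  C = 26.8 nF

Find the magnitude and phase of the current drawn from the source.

Step 1 — Angular frequency: ω = 2π·f = 2π·100 = 628.3 rad/s.
Step 2 — Component impedances:
  R: Z = R = 4470 Ω
  L: Z = jωL = j·628.3·0.0165 = 0 + j10.37 Ω
  C: Z = 1/(jωC) = -j/(ω·C) = 0 - j5.939e+04 Ω
Step 3 — Parallel combination: 1/Z_total = 1/R + 1/L + 1/C; Z_total = 0.02405 + j10.37 Ω = 10.37∠89.9° Ω.
Step 4 — Source phasor: V = 6.05∠149.9° V = -5.234 + j3.034 V.
Step 5 — Ohm's law: I = V / Z_total = (-5.234 + j3.034) / (0.02405 + j10.37) = 0.2914 + j0.5055 A.
Step 6 — Convert to polar: |I| = 0.5835 A, ∠I = 60.0°.

I = 0.5835∠60.0° A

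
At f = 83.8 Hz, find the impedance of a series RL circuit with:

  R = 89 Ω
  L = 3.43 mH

Step 1 — Angular frequency: ω = 2π·f = 2π·83.8 = 526.5 rad/s.
Step 2 — Component impedances:
  R: Z = R = 89 Ω
  L: Z = jωL = j·526.5·0.00343 = 0 + j1.806 Ω
Step 3 — Series combination: Z_total = R + L = 89 + j1.806 Ω = 89.02∠1.2° Ω.

Z = 89 + j1.806 Ω = 89.02∠1.2° Ω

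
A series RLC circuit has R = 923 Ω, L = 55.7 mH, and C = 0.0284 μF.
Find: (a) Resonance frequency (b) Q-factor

Step 1 — Resonance condition Im(Z)=0 gives ω₀ = 1/√(LC).
Step 2 — ω₀ = 1/√(0.0557·2.84e-08) = 2.514e+04 rad/s.
Step 3 — f₀ = ω₀/(2π) = 4002 Hz.
Step 4 — Series Q: Q = ω₀L/R = 2.514e+04·0.0557/923 = 1.517.

(a) f₀ = 4002 Hz  (b) Q = 1.517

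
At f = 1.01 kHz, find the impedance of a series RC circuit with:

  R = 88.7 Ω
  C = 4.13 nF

Step 1 — Angular frequency: ω = 2π·f = 2π·1010 = 6346 rad/s.
Step 2 — Component impedances:
  R: Z = R = 88.7 Ω
  C: Z = 1/(jωC) = -j/(ω·C) = 0 - j3.815e+04 Ω
Step 3 — Series combination: Z_total = R + C = 88.7 - j3.815e+04 Ω = 3.815e+04∠-89.9° Ω.

Z = 88.7 - j3.815e+04 Ω = 3.815e+04∠-89.9° Ω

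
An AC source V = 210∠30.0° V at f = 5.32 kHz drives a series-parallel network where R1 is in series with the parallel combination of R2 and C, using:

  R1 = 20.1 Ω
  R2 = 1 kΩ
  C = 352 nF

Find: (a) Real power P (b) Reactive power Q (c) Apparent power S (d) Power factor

Step 1 — Angular frequency: ω = 2π·f = 2π·5320 = 3.343e+04 rad/s.
Step 2 — Component impedances:
  R1: Z = R = 20.1 Ω
  R2: Z = R = 1000 Ω
  C: Z = 1/(jωC) = -j/(ω·C) = 0 - j84.99 Ω
Step 3 — Parallel branch: R2 || C = 1/(1/R2 + 1/C) = 7.171 - j84.38 Ω.
Step 4 — Series with R1: Z_total = R1 + (R2 || C) = 27.27 - j84.38 Ω = 88.68∠-72.1° Ω.
Step 5 — Source phasor: V = 210∠30.0° V = 181.9 + j105 V.
Step 6 — Current: I = V / Z = -0.496 + j2.316 A = 2.368∠102.1° A.
Step 7 — Complex power: S = V·I* = 152.9 - j473.2 VA.
Step 8 — Real power: P = Re(S) = 152.9 W.
Step 9 — Reactive power: Q = Im(S) = -473.2 VAR.
Step 10 — Apparent power: |S| = 497.3 VA.
Step 11 — Power factor: PF = P/|S| = 0.3075 (leading).

(a) P = 152.9 W  (b) Q = -473.2 VAR  (c) S = 497.3 VA  (d) PF = 0.3075 (leading)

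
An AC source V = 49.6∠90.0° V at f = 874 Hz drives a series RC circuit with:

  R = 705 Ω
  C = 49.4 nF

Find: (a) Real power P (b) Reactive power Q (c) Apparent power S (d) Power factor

Step 1 — Angular frequency: ω = 2π·f = 2π·874 = 5492 rad/s.
Step 2 — Component impedances:
  R: Z = R = 705 Ω
  C: Z = 1/(jωC) = -j/(ω·C) = 0 - j3686 Ω
Step 3 — Series combination: Z_total = R + C = 705 - j3686 Ω = 3753∠-79.2° Ω.
Step 4 — Source phasor: V = 49.6∠90.0° V = 0 + j49.6 V.
Step 5 — Current: I = V / Z = -0.01298 + j0.002483 A = 0.01322∠169.2° A.
Step 6 — Complex power: S = V·I* = 0.1231 - j0.6438 VA.
Step 7 — Real power: P = Re(S) = 0.1231 W.
Step 8 — Reactive power: Q = Im(S) = -0.6438 VAR.
Step 9 — Apparent power: |S| = 0.6555 VA.
Step 10 — Power factor: PF = P/|S| = 0.1878 (leading).

(a) P = 0.1231 W  (b) Q = -0.6438 VAR  (c) S = 0.6555 VA  (d) PF = 0.1878 (leading)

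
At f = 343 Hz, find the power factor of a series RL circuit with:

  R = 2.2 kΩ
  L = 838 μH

Step 1 — Angular frequency: ω = 2π·f = 2π·343 = 2155 rad/s.
Step 2 — Component impedances:
  R: Z = R = 2200 Ω
  L: Z = jωL = j·2155·0.000838 = 0 + j1.806 Ω
Step 3 — Series combination: Z_total = R + L = 2200 + j1.806 Ω = 2200∠0.0° Ω.
Step 4 — Power factor: PF = cos(φ) = Re(Z)/|Z| = 2200/2200 = 1.
Step 5 — Type: Im(Z) = 1.806 ⇒ lagging (phase φ = 0.0°).

PF = 1 (lagging, φ = 0.0°)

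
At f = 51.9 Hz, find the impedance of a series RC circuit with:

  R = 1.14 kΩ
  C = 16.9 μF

Step 1 — Angular frequency: ω = 2π·f = 2π·51.9 = 326.1 rad/s.
Step 2 — Component impedances:
  R: Z = R = 1140 Ω
  C: Z = 1/(jωC) = -j/(ω·C) = 0 - j181.5 Ω
Step 3 — Series combination: Z_total = R + C = 1140 - j181.5 Ω = 1154∠-9.0° Ω.

Z = 1140 - j181.5 Ω = 1154∠-9.0° Ω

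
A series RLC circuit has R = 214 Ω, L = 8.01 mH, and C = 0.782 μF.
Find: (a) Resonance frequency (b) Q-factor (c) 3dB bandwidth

Step 1 — Resonance: ω₀ = 1/√(LC) = 1/√(0.00801·7.82e-07) = 1.264e+04 rad/s.
Step 2 — f₀ = ω₀/(2π) = 2011 Hz.
Step 3 — Series Q: Q = ω₀L/R = 1.264e+04·0.00801/214 = 0.4729.
Step 4 — Bandwidth: Δω = ω₀/Q = 2.672e+04 rad/s; BW = Δω/(2π) = 4252 Hz.

(a) f₀ = 2011 Hz  (b) Q = 0.4729  (c) BW = 4252 Hz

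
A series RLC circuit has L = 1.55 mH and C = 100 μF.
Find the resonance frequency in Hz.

Step 1 — Resonance condition Im(Z)=0 gives ω₀ = 1/√(LC).
Step 2 — ω₀ = 1/√(0.00155·0.0001) = 2540 rad/s.
Step 3 — f₀ = ω₀/(2π) = 404.3 Hz.

f₀ = 404.3 Hz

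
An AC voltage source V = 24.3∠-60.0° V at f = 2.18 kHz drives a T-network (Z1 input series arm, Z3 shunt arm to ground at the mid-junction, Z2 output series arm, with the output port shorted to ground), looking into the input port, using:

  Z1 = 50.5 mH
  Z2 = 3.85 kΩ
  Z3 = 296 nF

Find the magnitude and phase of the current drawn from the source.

Step 1 — Angular frequency: ω = 2π·f = 2π·2180 = 1.37e+04 rad/s.
Step 2 — Component impedances:
  Z1: Z = jωL = j·1.37e+04·0.0505 = 0 + j691.7 Ω
  Z2: Z = R = 3850 Ω
  Z3: Z = 1/(jωC) = -j/(ω·C) = 0 - j246.6 Ω
Step 3 — With the output port shorted to ground, the output series arm Z2 runs from the junction to ground; the shunt arm Z3 also runs from the junction to ground. They appear in parallel: Z3 || Z2 = 15.74 - j245.6 Ω.
Step 4 — Series with input arm Z1: Z_in = Z1 + (Z3 || Z2) = 15.74 + j446.1 Ω = 446.4∠88.0° Ω.
Step 5 — Source phasor: V = 24.3∠-60.0° V = 12.15 - j21.04 V.
Step 6 — Ohm's law: I = V / Z_total = (12.15 - j21.04) / (15.74 + j446.1) = -0.04616 - j0.02887 A.
Step 7 — Convert to polar: |I| = 0.05444 A, ∠I = -148.0°.

I = 0.05444∠-148.0° A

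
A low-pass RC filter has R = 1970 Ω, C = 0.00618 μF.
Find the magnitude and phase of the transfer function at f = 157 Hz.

Step 1 — Angular frequency: ω = 2π·157 = 986.5 rad/s.
Step 2 — Transfer function: H(jω) = 1/(1 + jωRC).
Step 3 — Denominator: 1 + jωRC = 1 + j·986.5·1970·6.18e-09 = 1 + j0.01201.
Step 4 — H = 0.9999 - j0.01201.
Step 5 — Magnitude: |H| = 0.9999 (-0.0 dB); phase: φ = -0.7°.

|H| = 0.9999 (-0.0 dB), φ = -0.7°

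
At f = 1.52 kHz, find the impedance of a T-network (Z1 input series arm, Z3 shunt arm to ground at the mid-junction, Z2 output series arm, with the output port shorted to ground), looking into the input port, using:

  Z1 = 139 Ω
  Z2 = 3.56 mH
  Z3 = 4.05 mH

Step 1 — Angular frequency: ω = 2π·f = 2π·1520 = 9550 rad/s.
Step 2 — Component impedances:
  Z1: Z = R = 139 Ω
  Z2: Z = jωL = j·9550·0.00356 = 0 + j34 Ω
  Z3: Z = jωL = j·9550·0.00405 = 0 + j38.68 Ω
Step 3 — With the output port shorted to ground, the output series arm Z2 runs from the junction to ground; the shunt arm Z3 also runs from the junction to ground. They appear in parallel: Z3 || Z2 = 0 + j18.09 Ω.
Step 4 — Series with input arm Z1: Z_in = Z1 + (Z3 || Z2) = 139 + j18.09 Ω = 140.2∠7.4° Ω.

Z = 139 + j18.09 Ω = 140.2∠7.4° Ω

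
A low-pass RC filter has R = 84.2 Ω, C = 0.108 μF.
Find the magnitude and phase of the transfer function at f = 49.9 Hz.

Step 1 — Angular frequency: ω = 2π·49.9 = 313.5 rad/s.
Step 2 — Transfer function: H(jω) = 1/(1 + jωRC).
Step 3 — Denominator: 1 + jωRC = 1 + j·313.5·84.2·1.08e-07 = 1 + j0.002851.
Step 4 — H = 1 - j0.002851.
Step 5 — Magnitude: |H| = 1 (-0.0 dB); phase: φ = -0.2°.

|H| = 1 (-0.0 dB), φ = -0.2°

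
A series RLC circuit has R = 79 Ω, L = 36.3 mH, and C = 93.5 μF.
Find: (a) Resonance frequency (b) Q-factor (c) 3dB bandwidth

Step 1 — Resonance condition Im(Z)=0 gives ω₀ = 1/√(LC).
Step 2 — ω₀ = 1/√(0.0363·9.35e-05) = 542.8 rad/s.
Step 3 — f₀ = ω₀/(2π) = 86.39 Hz.
Step 4 — Series Q: Q = ω₀L/R = 542.8·0.0363/79 = 0.2494.
Step 5 — 3dB bandwidth: Δω = ω₀/Q = 2176 rad/s; BW = Δω/(2π) = 346.4 Hz.

(a) f₀ = 86.39 Hz  (b) Q = 0.2494  (c) BW = 346.4 Hz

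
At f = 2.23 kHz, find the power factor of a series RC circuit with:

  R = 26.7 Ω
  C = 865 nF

Step 1 — Angular frequency: ω = 2π·f = 2π·2230 = 1.401e+04 rad/s.
Step 2 — Component impedances:
  R: Z = R = 26.7 Ω
  C: Z = 1/(jωC) = -j/(ω·C) = 0 - j82.51 Ω
Step 3 — Series combination: Z_total = R + C = 26.7 - j82.51 Ω = 86.72∠-72.1° Ω.
Step 4 — Power factor: PF = cos(φ) = Re(Z)/|Z| = 26.7/86.72 = 0.3079.
Step 5 — Type: Im(Z) = -82.51 ⇒ leading (phase φ = -72.1°).

PF = 0.3079 (leading, φ = -72.1°)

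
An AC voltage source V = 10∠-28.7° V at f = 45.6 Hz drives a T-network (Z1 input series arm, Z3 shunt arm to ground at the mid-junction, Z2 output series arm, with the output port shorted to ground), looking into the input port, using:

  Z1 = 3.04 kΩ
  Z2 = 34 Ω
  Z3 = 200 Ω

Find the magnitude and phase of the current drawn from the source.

Step 1 — Angular frequency: ω = 2π·f = 2π·45.6 = 286.5 rad/s.
Step 2 — Component impedances:
  Z1: Z = R = 3040 Ω
  Z2: Z = R = 34 Ω
  Z3: Z = R = 200 Ω
Step 3 — With the output port shorted to ground, the output series arm Z2 runs from the junction to ground; the shunt arm Z3 also runs from the junction to ground. They appear in parallel: Z3 || Z2 = 29.06 Ω.
Step 4 — Series with input arm Z1: Z_in = Z1 + (Z3 || Z2) = 3069 Ω = 3069∠0.0° Ω.
Step 5 — Source phasor: V = 10∠-28.7° V = 8.771 - j4.802 V.
Step 6 — Ohm's law: I = V / Z_total = (8.771 - j4.802) / (3069) = 0.002858 - j0.001565 A.
Step 7 — Convert to polar: |I| = 0.003258 A, ∠I = -28.7°.

I = 0.003258∠-28.7° A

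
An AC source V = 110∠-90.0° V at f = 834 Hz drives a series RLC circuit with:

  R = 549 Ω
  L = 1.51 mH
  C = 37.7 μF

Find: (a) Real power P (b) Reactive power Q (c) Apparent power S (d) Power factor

Step 1 — Angular frequency: ω = 2π·f = 2π·834 = 5240 rad/s.
Step 2 — Component impedances:
  R: Z = R = 549 Ω
  L: Z = jωL = j·5240·0.00151 = 0 + j7.913 Ω
  C: Z = 1/(jωC) = -j/(ω·C) = 0 - j5.062 Ω
Step 3 — Series combination: Z_total = R + L + C = 549 + j2.851 Ω = 549∠0.3° Ω.
Step 4 — Source phasor: V = 110∠-90.0° V = 0 - j110 V.
Step 5 — Current: I = V / Z = -0.00104 - j0.2004 A = 0.2004∠-90.3° A.
Step 6 — Complex power: S = V·I* = 22.04 + j0.1144 VA.
Step 7 — Real power: P = Re(S) = 22.04 W.
Step 8 — Reactive power: Q = Im(S) = 0.1144 VAR.
Step 9 — Apparent power: |S| = 22.04 VA.
Step 10 — Power factor: PF = P/|S| = 1 (lagging).

(a) P = 22.04 W  (b) Q = 0.1144 VAR  (c) S = 22.04 VA  (d) PF = 1 (lagging)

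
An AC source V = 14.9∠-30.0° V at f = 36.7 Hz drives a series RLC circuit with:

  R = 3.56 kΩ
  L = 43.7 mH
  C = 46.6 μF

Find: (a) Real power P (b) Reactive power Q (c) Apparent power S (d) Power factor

Step 1 — Angular frequency: ω = 2π·f = 2π·36.7 = 230.6 rad/s.
Step 2 — Component impedances:
  R: Z = R = 3560 Ω
  L: Z = jωL = j·230.6·0.0437 = 0 + j10.08 Ω
  C: Z = 1/(jωC) = -j/(ω·C) = 0 - j93.06 Ω
Step 3 — Series combination: Z_total = R + L + C = 3560 - j82.98 Ω = 3561∠-1.3° Ω.
Step 4 — Source phasor: V = 14.9∠-30.0° V = 12.9 - j7.45 V.
Step 5 — Current: I = V / Z = 0.003671 - j0.002007 A = 0.004184∠-28.7° A.
Step 6 — Complex power: S = V·I* = 0.06233 - j0.001453 VA.
Step 7 — Real power: P = Re(S) = 0.06233 W.
Step 8 — Reactive power: Q = Im(S) = -0.001453 VAR.
Step 9 — Apparent power: |S| = 0.06235 VA.
Step 10 — Power factor: PF = P/|S| = 0.9997 (leading).

(a) P = 0.06233 W  (b) Q = -0.001453 VAR  (c) S = 0.06235 VA  (d) PF = 0.9997 (leading)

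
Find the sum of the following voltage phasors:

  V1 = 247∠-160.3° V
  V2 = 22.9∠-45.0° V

Step 1 — Convert each phasor to rectangular form:
  V1 = 247·(cos(-160.3°) + j·sin(-160.3°)) = -232.5 - j83.26 V
  V2 = 22.9·(cos(-45.0°) + j·sin(-45.0°)) = 16.19 - j16.19 V
Step 2 — Sum components: V_total = -216.4 - j99.46 V.
Step 3 — Convert to polar: |V_total| = 238.1 V, ∠V_total = -155.3°.

V_total = 238.1∠-155.3° V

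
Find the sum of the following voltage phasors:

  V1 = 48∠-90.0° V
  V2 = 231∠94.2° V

Step 1 — Convert each phasor to rectangular form:
  V1 = 48·(cos(-90.0°) + j·sin(-90.0°)) = 0 - j48 V
  V2 = 231·(cos(94.2°) + j·sin(94.2°)) = -16.92 + j230.4 V
Step 2 — Sum components: V_total = -16.92 + j182.4 V.
Step 3 — Convert to polar: |V_total| = 183.2 V, ∠V_total = 95.3°.

V_total = 183.2∠95.3° V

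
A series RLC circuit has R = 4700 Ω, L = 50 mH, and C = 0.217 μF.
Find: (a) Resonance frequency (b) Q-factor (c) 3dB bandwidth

Step 1 — Resonance condition Im(Z)=0 gives ω₀ = 1/√(LC).
Step 2 — ω₀ = 1/√(0.05·2.17e-07) = 9600 rad/s.
Step 3 — f₀ = ω₀/(2π) = 1528 Hz.
Step 4 — Series Q: Q = ω₀L/R = 9600·0.05/4700 = 0.1021.
Step 5 — 3dB bandwidth: Δω = ω₀/Q = 9.4e+04 rad/s; BW = Δω/(2π) = 1.496e+04 Hz.

(a) f₀ = 1528 Hz  (b) Q = 0.1021  (c) BW = 1.496e+04 Hz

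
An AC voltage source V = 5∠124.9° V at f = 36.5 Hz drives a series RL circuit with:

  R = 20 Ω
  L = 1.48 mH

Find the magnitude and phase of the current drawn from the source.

Step 1 — Angular frequency: ω = 2π·f = 2π·36.5 = 229.3 rad/s.
Step 2 — Component impedances:
  R: Z = R = 20 Ω
  L: Z = jωL = j·229.3·0.00148 = 0 + j0.3394 Ω
Step 3 — Series combination: Z_total = R + L = 20 + j0.3394 Ω = 20∠1.0° Ω.
Step 4 — Source phasor: V = 5∠124.9° V = -2.861 + j4.101 V.
Step 5 — Ohm's law: I = V / Z_total = (-2.861 + j4.101) / (20 + j0.3394) = -0.1395 + j0.2074 A.
Step 6 — Convert to polar: |I| = 0.25 A, ∠I = 123.9°.

I = 0.25∠123.9° A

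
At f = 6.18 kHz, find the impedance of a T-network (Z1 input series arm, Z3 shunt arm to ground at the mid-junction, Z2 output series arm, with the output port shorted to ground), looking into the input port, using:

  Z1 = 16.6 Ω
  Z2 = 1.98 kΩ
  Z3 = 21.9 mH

Step 1 — Angular frequency: ω = 2π·f = 2π·6180 = 3.883e+04 rad/s.
Step 2 — Component impedances:
  Z1: Z = R = 16.6 Ω
  Z2: Z = R = 1980 Ω
  Z3: Z = jωL = j·3.883e+04·0.0219 = 0 + j850.4 Ω
Step 3 — With the output port shorted to ground, the output series arm Z2 runs from the junction to ground; the shunt arm Z3 also runs from the junction to ground. They appear in parallel: Z3 || Z2 = 308.3 + j717.9 Ω.
Step 4 — Series with input arm Z1: Z_in = Z1 + (Z3 || Z2) = 324.9 + j717.9 Ω = 788.1∠65.6° Ω.

Z = 324.9 + j717.9 Ω = 788.1∠65.6° Ω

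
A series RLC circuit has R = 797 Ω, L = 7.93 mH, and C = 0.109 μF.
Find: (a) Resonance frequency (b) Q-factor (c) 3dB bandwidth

Step 1 — Resonance: ω₀ = 1/√(LC) = 1/√(0.00793·1.09e-07) = 3.401e+04 rad/s.
Step 2 — f₀ = ω₀/(2π) = 5413 Hz.
Step 3 — Series Q: Q = ω₀L/R = 3.401e+04·0.00793/797 = 0.3384.
Step 4 — Bandwidth: Δω = ω₀/Q = 1.005e+05 rad/s; BW = Δω/(2π) = 1.6e+04 Hz.

(a) f₀ = 5413 Hz  (b) Q = 0.3384  (c) BW = 1.6e+04 Hz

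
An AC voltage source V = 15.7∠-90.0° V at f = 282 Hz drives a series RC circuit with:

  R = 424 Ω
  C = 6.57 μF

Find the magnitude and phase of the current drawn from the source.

Step 1 — Angular frequency: ω = 2π·f = 2π·282 = 1772 rad/s.
Step 2 — Component impedances:
  R: Z = R = 424 Ω
  C: Z = 1/(jωC) = -j/(ω·C) = 0 - j85.9 Ω
Step 3 — Series combination: Z_total = R + C = 424 - j85.9 Ω = 432.6∠-11.5° Ω.
Step 4 — Source phasor: V = 15.7∠-90.0° V = 0 - j15.7 V.
Step 5 — Ohm's law: I = V / Z_total = (0 - j15.7) / (424 - j85.9) = 0.007206 - j0.03557 A.
Step 6 — Convert to polar: |I| = 0.03629 A, ∠I = -78.5°.

I = 0.03629∠-78.5° A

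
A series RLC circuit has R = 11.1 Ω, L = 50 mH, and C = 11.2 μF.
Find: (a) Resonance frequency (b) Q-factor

Step 1 — Resonance condition Im(Z)=0 gives ω₀ = 1/√(LC).
Step 2 — ω₀ = 1/√(0.05·1.12e-05) = 1336 rad/s.
Step 3 — f₀ = ω₀/(2π) = 212.7 Hz.
Step 4 — Series Q: Q = ω₀L/R = 1336·0.05/11.1 = 6.019.

(a) f₀ = 212.7 Hz  (b) Q = 6.019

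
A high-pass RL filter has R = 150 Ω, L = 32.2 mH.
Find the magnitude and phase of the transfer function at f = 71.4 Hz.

Step 1 — Angular frequency: ω = 2π·71.4 = 448.6 rad/s.
Step 2 — Transfer function: H(jω) = jωL/(R + jωL).
Step 3 — Numerator jωL = j·14.45; denominator R + jωL = 150 + j14.45.
Step 4 — H = 0.009189 + j0.09542.
Step 5 — Magnitude: |H| = 0.09586 (-20.4 dB); phase: φ = 84.5°.

|H| = 0.09586 (-20.4 dB), φ = 84.5°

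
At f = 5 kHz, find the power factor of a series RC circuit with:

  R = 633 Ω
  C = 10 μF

Step 1 — Angular frequency: ω = 2π·f = 2π·5000 = 3.142e+04 rad/s.
Step 2 — Component impedances:
  R: Z = R = 633 Ω
  C: Z = 1/(jωC) = -j/(ω·C) = 0 - j3.183 Ω
Step 3 — Series combination: Z_total = R + C = 633 - j3.183 Ω = 633∠-0.3° Ω.
Step 4 — Power factor: PF = cos(φ) = Re(Z)/|Z| = 633/633 = 1.
Step 5 — Type: Im(Z) = -3.183 ⇒ leading (phase φ = -0.3°).

PF = 1 (leading, φ = -0.3°)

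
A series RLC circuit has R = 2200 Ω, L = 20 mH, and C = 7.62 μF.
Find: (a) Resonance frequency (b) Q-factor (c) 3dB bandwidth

Step 1 — Resonance: ω₀ = 1/√(LC) = 1/√(0.02·7.62e-06) = 2562 rad/s.
Step 2 — f₀ = ω₀/(2π) = 407.7 Hz.
Step 3 — Series Q: Q = ω₀L/R = 2562·0.02/2200 = 0.02329.
Step 4 — Bandwidth: Δω = ω₀/Q = 1.1e+05 rad/s; BW = Δω/(2π) = 1.751e+04 Hz.

(a) f₀ = 407.7 Hz  (b) Q = 0.02329  (c) BW = 1.751e+04 Hz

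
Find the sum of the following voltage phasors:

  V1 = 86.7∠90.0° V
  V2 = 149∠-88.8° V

Step 1 — Convert each phasor to rectangular form:
  V1 = 86.7·(cos(90.0°) + j·sin(90.0°)) = 0 + j86.7 V
  V2 = 149·(cos(-88.8°) + j·sin(-88.8°)) = 3.12 - j149 V
Step 2 — Sum components: V_total = 3.12 - j62.27 V.
Step 3 — Convert to polar: |V_total| = 62.35 V, ∠V_total = -87.1°.

V_total = 62.35∠-87.1° V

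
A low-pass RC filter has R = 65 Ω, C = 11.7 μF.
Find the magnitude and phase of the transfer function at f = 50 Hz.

Step 1 — Angular frequency: ω = 2π·50 = 314.2 rad/s.
Step 2 — Transfer function: H(jω) = 1/(1 + jωRC).
Step 3 — Denominator: 1 + jωRC = 1 + j·314.2·65·1.17e-05 = 1 + j0.2389.
Step 4 — H = 0.946 - j0.226.
Step 5 — Magnitude: |H| = 0.9726 (-0.2 dB); phase: φ = -13.4°.

|H| = 0.9726 (-0.2 dB), φ = -13.4°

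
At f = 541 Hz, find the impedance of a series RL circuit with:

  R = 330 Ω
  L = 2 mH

Step 1 — Angular frequency: ω = 2π·f = 2π·541 = 3399 rad/s.
Step 2 — Component impedances:
  R: Z = R = 330 Ω
  L: Z = jωL = j·3399·0.002 = 0 + j6.798 Ω
Step 3 — Series combination: Z_total = R + L = 330 + j6.798 Ω = 330.1∠1.2° Ω.

Z = 330 + j6.798 Ω = 330.1∠1.2° Ω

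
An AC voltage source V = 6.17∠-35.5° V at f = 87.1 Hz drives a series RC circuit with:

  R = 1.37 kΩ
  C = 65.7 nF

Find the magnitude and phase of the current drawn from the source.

Step 1 — Angular frequency: ω = 2π·f = 2π·87.1 = 547.3 rad/s.
Step 2 — Component impedances:
  R: Z = R = 1370 Ω
  C: Z = 1/(jωC) = -j/(ω·C) = 0 - j2.781e+04 Ω
Step 3 — Series combination: Z_total = R + C = 1370 - j2.781e+04 Ω = 2.785e+04∠-87.2° Ω.
Step 4 — Source phasor: V = 6.17∠-35.5° V = 5.023 - j3.583 V.
Step 5 — Ohm's law: I = V / Z_total = (5.023 - j3.583) / (1370 - j2.781e+04) = 0.0001374 + j0.0001738 A.
Step 6 — Convert to polar: |I| = 0.0002216 A, ∠I = 51.7°.

I = 0.0002216∠51.7° A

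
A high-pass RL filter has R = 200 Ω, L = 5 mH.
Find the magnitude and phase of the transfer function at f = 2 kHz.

Step 1 — Angular frequency: ω = 2π·2000 = 1.257e+04 rad/s.
Step 2 — Transfer function: H(jω) = jωL/(R + jωL).
Step 3 — Numerator jωL = j·62.83; denominator R + jωL = 200 + j62.83.
Step 4 — H = 0.08983 + j0.2859.
Step 5 — Magnitude: |H| = 0.2997 (-10.5 dB); phase: φ = 72.6°.

|H| = 0.2997 (-10.5 dB), φ = 72.6°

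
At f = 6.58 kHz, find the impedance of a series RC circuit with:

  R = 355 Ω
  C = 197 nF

Step 1 — Angular frequency: ω = 2π·f = 2π·6580 = 4.134e+04 rad/s.
Step 2 — Component impedances:
  R: Z = R = 355 Ω
  C: Z = 1/(jωC) = -j/(ω·C) = 0 - j122.8 Ω
Step 3 — Series combination: Z_total = R + C = 355 - j122.8 Ω = 375.6∠-19.1° Ω.

Z = 355 - j122.8 Ω = 375.6∠-19.1° Ω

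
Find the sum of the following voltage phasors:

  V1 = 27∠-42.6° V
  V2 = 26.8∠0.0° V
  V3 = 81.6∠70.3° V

Step 1 — Convert each phasor to rectangular form:
  V1 = 27·(cos(-42.6°) + j·sin(-42.6°)) = 19.87 - j18.28 V
  V2 = 26.8·(cos(0.0°) + j·sin(0.0°)) = 26.8 V
  V3 = 81.6·(cos(70.3°) + j·sin(70.3°)) = 27.51 + j76.82 V
Step 2 — Sum components: V_total = 74.18 + j58.55 V.
Step 3 — Convert to polar: |V_total| = 94.5 V, ∠V_total = 38.3°.

V_total = 94.5∠38.3° V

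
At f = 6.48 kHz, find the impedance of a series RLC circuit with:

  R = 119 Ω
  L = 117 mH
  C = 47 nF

Step 1 — Angular frequency: ω = 2π·f = 2π·6480 = 4.072e+04 rad/s.
Step 2 — Component impedances:
  R: Z = R = 119 Ω
  L: Z = jωL = j·4.072e+04·0.117 = 0 + j4764 Ω
  C: Z = 1/(jωC) = -j/(ω·C) = 0 - j522.6 Ω
Step 3 — Series combination: Z_total = R + L + C = 119 + j4241 Ω = 4243∠88.4° Ω.

Z = 119 + j4241 Ω = 4243∠88.4° Ω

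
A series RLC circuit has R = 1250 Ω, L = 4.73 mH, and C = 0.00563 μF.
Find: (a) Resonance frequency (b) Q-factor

Step 1 — Resonance condition Im(Z)=0 gives ω₀ = 1/√(LC).
Step 2 — ω₀ = 1/√(0.00473·5.63e-09) = 1.938e+05 rad/s.
Step 3 — f₀ = ω₀/(2π) = 3.084e+04 Hz.
Step 4 — Series Q: Q = ω₀L/R = 1.938e+05·0.00473/1250 = 0.7333.

(a) f₀ = 3.084e+04 Hz  (b) Q = 0.7333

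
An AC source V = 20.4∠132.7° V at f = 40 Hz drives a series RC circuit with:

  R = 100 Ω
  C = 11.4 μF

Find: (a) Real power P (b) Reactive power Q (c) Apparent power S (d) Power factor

Step 1 — Angular frequency: ω = 2π·f = 2π·40 = 251.3 rad/s.
Step 2 — Component impedances:
  R: Z = R = 100 Ω
  C: Z = 1/(jωC) = -j/(ω·C) = 0 - j349 Ω
Step 3 — Series combination: Z_total = R + C = 100 - j349 Ω = 363.1∠-74.0° Ω.
Step 4 — Source phasor: V = 20.4∠132.7° V = -13.83 + j14.99 V.
Step 5 — Current: I = V / Z = -0.05019 - j0.02526 A = 0.05619∠-153.3° A.
Step 6 — Complex power: S = V·I* = 0.3157 - j1.102 VA.
Step 7 — Real power: P = Re(S) = 0.3157 W.
Step 8 — Reactive power: Q = Im(S) = -1.102 VAR.
Step 9 — Apparent power: |S| = 1.146 VA.
Step 10 — Power factor: PF = P/|S| = 0.2754 (leading).

(a) P = 0.3157 W  (b) Q = -1.102 VAR  (c) S = 1.146 VA  (d) PF = 0.2754 (leading)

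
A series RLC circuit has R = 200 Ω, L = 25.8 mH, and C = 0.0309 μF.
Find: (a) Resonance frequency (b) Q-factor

Step 1 — Resonance condition Im(Z)=0 gives ω₀ = 1/√(LC).
Step 2 — ω₀ = 1/√(0.0258·3.09e-08) = 3.542e+04 rad/s.
Step 3 — f₀ = ω₀/(2π) = 5637 Hz.
Step 4 — Series Q: Q = ω₀L/R = 3.542e+04·0.0258/200 = 4.569.

(a) f₀ = 5637 Hz  (b) Q = 4.569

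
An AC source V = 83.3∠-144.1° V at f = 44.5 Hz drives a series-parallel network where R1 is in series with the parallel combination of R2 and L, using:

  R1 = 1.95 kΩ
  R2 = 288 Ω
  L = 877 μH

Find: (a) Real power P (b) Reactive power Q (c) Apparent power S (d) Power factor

Step 1 — Angular frequency: ω = 2π·f = 2π·44.5 = 279.6 rad/s.
Step 2 — Component impedances:
  R1: Z = R = 1950 Ω
  R2: Z = R = 288 Ω
  L: Z = jωL = j·279.6·0.000877 = 0 + j0.2452 Ω
Step 3 — Parallel branch: R2 || L = 1/(1/R2 + 1/L) = 0.0002088 + j0.2452 Ω.
Step 4 — Series with R1: Z_total = R1 + (R2 || L) = 1950 + j0.2452 Ω = 1950∠0.0° Ω.
Step 5 — Source phasor: V = 83.3∠-144.1° V = -67.48 - j48.84 V.
Step 6 — Current: I = V / Z = -0.03461 - j0.02504 A = 0.04272∠-144.1° A.
Step 7 — Complex power: S = V·I* = 3.558 + j0.0004475 VA.
Step 8 — Real power: P = Re(S) = 3.558 W.
Step 9 — Reactive power: Q = Im(S) = 0.0004475 VAR.
Step 10 — Apparent power: |S| = 3.558 VA.
Step 11 — Power factor: PF = P/|S| = 1 (lagging).

(a) P = 3.558 W  (b) Q = 0.0004475 VAR  (c) S = 3.558 VA  (d) PF = 1 (lagging)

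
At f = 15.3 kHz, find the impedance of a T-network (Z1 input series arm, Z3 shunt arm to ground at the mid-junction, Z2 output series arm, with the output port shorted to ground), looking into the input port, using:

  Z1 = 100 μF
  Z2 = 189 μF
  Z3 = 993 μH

Step 1 — Angular frequency: ω = 2π·f = 2π·1.53e+04 = 9.613e+04 rad/s.
Step 2 — Component impedances:
  Z1: Z = 1/(jωC) = -j/(ω·C) = 0 - j0.104 Ω
  Z2: Z = 1/(jωC) = -j/(ω·C) = 0 - j0.05504 Ω
  Z3: Z = jωL = j·9.613e+04·0.000993 = 0 + j95.46 Ω
Step 3 — With the output port shorted to ground, the output series arm Z2 runs from the junction to ground; the shunt arm Z3 also runs from the junction to ground. They appear in parallel: Z3 || Z2 = 0 - j0.05507 Ω.
Step 4 — Series with input arm Z1: Z_in = Z1 + (Z3 || Z2) = 0 - j0.1591 Ω = 0.1591∠-90.0° Ω.

Z = 0 - j0.1591 Ω = 0.1591∠-90.0° Ω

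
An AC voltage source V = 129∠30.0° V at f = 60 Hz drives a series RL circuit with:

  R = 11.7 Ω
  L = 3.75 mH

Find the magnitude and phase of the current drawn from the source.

Step 1 — Angular frequency: ω = 2π·f = 2π·60 = 377 rad/s.
Step 2 — Component impedances:
  R: Z = R = 11.7 Ω
  L: Z = jωL = j·377·0.00375 = 0 + j1.414 Ω
Step 3 — Series combination: Z_total = R + L = 11.7 + j1.414 Ω = 11.79∠6.9° Ω.
Step 4 — Source phasor: V = 129∠30.0° V = 111.7 + j64.5 V.
Step 5 — Ohm's law: I = V / Z_total = (111.7 + j64.5) / (11.7 + j1.414) = 10.07 + j4.296 A.
Step 6 — Convert to polar: |I| = 10.95 A, ∠I = 23.1°.

I = 10.95∠23.1° A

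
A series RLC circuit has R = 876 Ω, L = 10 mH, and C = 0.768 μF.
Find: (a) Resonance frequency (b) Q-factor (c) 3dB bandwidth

Step 1 — Resonance: ω₀ = 1/√(LC) = 1/√(0.01·7.68e-07) = 1.141e+04 rad/s.
Step 2 — f₀ = ω₀/(2π) = 1816 Hz.
Step 3 — Series Q: Q = ω₀L/R = 1.141e+04·0.01/876 = 0.1303.
Step 4 — Bandwidth: Δω = ω₀/Q = 8.76e+04 rad/s; BW = Δω/(2π) = 1.394e+04 Hz.

(a) f₀ = 1816 Hz  (b) Q = 0.1303  (c) BW = 1.394e+04 Hz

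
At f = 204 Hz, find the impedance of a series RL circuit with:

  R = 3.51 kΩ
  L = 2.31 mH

Step 1 — Angular frequency: ω = 2π·f = 2π·204 = 1282 rad/s.
Step 2 — Component impedances:
  R: Z = R = 3510 Ω
  L: Z = jωL = j·1282·0.00231 = 0 + j2.961 Ω
Step 3 — Series combination: Z_total = R + L = 3510 + j2.961 Ω = 3510∠0.0° Ω.

Z = 3510 + j2.961 Ω = 3510∠0.0° Ω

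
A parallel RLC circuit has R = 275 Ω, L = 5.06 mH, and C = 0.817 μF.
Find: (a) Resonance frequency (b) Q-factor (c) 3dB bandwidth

Step 1 — Resonance: ω₀ = 1/√(LC) = 1/√(0.00506·8.17e-07) = 1.555e+04 rad/s.
Step 2 — f₀ = ω₀/(2π) = 2475 Hz.
Step 3 — Parallel Q: Q = R/(ω₀L) = 275/(1.555e+04·0.00506) = 3.494.
Step 4 — Bandwidth: Δω = ω₀/Q = 4451 rad/s; BW = Δω/(2π) = 708.4 Hz.

(a) f₀ = 2475 Hz  (b) Q = 3.494  (c) BW = 708.4 Hz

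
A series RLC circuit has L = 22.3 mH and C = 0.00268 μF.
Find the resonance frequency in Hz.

Step 1 — Resonance condition Im(Z)=0 gives ω₀ = 1/√(LC).
Step 2 — ω₀ = 1/√(0.0223·2.68e-09) = 1.294e+05 rad/s.
Step 3 — f₀ = ω₀/(2π) = 2.059e+04 Hz.

f₀ = 2.059e+04 Hz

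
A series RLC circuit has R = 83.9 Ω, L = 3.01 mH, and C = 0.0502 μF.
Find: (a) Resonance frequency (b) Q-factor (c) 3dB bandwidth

Step 1 — Resonance: ω₀ = 1/√(LC) = 1/√(0.00301·5.02e-08) = 8.135e+04 rad/s.
Step 2 — f₀ = ω₀/(2π) = 1.295e+04 Hz.
Step 3 — Series Q: Q = ω₀L/R = 8.135e+04·0.00301/83.9 = 2.919.
Step 4 — Bandwidth: Δω = ω₀/Q = 2.787e+04 rad/s; BW = Δω/(2π) = 4436 Hz.

(a) f₀ = 1.295e+04 Hz  (b) Q = 2.919  (c) BW = 4436 Hz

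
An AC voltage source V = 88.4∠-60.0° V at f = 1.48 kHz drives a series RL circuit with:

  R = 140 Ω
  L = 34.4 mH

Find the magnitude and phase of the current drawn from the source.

Step 1 — Angular frequency: ω = 2π·f = 2π·1480 = 9299 rad/s.
Step 2 — Component impedances:
  R: Z = R = 140 Ω
  L: Z = jωL = j·9299·0.0344 = 0 + j319.9 Ω
Step 3 — Series combination: Z_total = R + L = 140 + j319.9 Ω = 349.2∠66.4° Ω.
Step 4 — Source phasor: V = 88.4∠-60.0° V = 44.2 - j76.56 V.
Step 5 — Ohm's law: I = V / Z_total = (44.2 - j76.56) / (140 + j319.9) = -0.1501 - j0.2039 A.
Step 6 — Convert to polar: |I| = 0.2532 A, ∠I = -126.4°.

I = 0.2532∠-126.4° A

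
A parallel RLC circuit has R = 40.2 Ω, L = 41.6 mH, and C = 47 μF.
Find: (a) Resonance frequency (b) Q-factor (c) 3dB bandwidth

Step 1 — Resonance: ω₀ = 1/√(LC) = 1/√(0.0416·4.7e-05) = 715.2 rad/s.
Step 2 — f₀ = ω₀/(2π) = 113.8 Hz.
Step 3 — Parallel Q: Q = R/(ω₀L) = 40.2/(715.2·0.0416) = 1.351.
Step 4 — Bandwidth: Δω = ω₀/Q = 529.3 rad/s; BW = Δω/(2π) = 84.24 Hz.

(a) f₀ = 113.8 Hz  (b) Q = 1.351  (c) BW = 84.24 Hz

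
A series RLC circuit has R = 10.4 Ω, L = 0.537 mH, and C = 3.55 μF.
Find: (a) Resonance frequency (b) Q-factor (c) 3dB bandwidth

Step 1 — Resonance condition Im(Z)=0 gives ω₀ = 1/√(LC).
Step 2 — ω₀ = 1/√(0.000537·3.55e-06) = 2.29e+04 rad/s.
Step 3 — f₀ = ω₀/(2π) = 3645 Hz.
Step 4 — Series Q: Q = ω₀L/R = 2.29e+04·0.000537/10.4 = 1.183.
Step 5 — 3dB bandwidth: Δω = ω₀/Q = 1.937e+04 rad/s; BW = Δω/(2π) = 3082 Hz.

(a) f₀ = 3645 Hz  (b) Q = 1.183  (c) BW = 3082 Hz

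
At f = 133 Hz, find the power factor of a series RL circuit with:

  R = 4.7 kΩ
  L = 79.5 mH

Step 1 — Angular frequency: ω = 2π·f = 2π·133 = 835.7 rad/s.
Step 2 — Component impedances:
  R: Z = R = 4700 Ω
  L: Z = jωL = j·835.7·0.0795 = 0 + j66.44 Ω
Step 3 — Series combination: Z_total = R + L = 4700 + j66.44 Ω = 4700∠0.8° Ω.
Step 4 — Power factor: PF = cos(φ) = Re(Z)/|Z| = 4700/4700.5 = 0.9999.
Step 5 — Type: Im(Z) = 66.44 ⇒ lagging (phase φ = 0.8°).

PF = 0.9999 (lagging, φ = 0.8°)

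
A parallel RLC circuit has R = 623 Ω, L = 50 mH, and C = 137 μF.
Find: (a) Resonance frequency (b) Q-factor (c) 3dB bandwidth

Step 1 — Resonance: ω₀ = 1/√(LC) = 1/√(0.05·0.000137) = 382.1 rad/s.
Step 2 — f₀ = ω₀/(2π) = 60.81 Hz.
Step 3 — Parallel Q: Q = R/(ω₀L) = 623/(382.1·0.05) = 32.61.
Step 4 — Bandwidth: Δω = ω₀/Q = 11.72 rad/s; BW = Δω/(2π) = 1.865 Hz.

(a) f₀ = 60.81 Hz  (b) Q = 32.61  (c) BW = 1.865 Hz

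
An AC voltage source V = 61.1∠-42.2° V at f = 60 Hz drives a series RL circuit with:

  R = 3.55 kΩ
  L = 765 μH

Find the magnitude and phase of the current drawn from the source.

Step 1 — Angular frequency: ω = 2π·f = 2π·60 = 377 rad/s.
Step 2 — Component impedances:
  R: Z = R = 3550 Ω
  L: Z = jωL = j·377·0.000765 = 0 + j0.2884 Ω
Step 3 — Series combination: Z_total = R + L = 3550 + j0.2884 Ω = 3550∠0.0° Ω.
Step 4 — Source phasor: V = 61.1∠-42.2° V = 45.26 - j41.04 V.
Step 5 — Ohm's law: I = V / Z_total = (45.26 - j41.04) / (3550 + j0.2884) = 0.01275 - j0.01156 A.
Step 6 — Convert to polar: |I| = 0.01721 A, ∠I = -42.2°.

I = 0.01721∠-42.2° A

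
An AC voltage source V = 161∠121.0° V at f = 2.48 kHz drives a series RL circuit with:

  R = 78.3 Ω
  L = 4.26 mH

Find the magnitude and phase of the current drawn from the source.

Step 1 — Angular frequency: ω = 2π·f = 2π·2480 = 1.558e+04 rad/s.
Step 2 — Component impedances:
  R: Z = R = 78.3 Ω
  L: Z = jωL = j·1.558e+04·0.00426 = 0 + j66.38 Ω
Step 3 — Series combination: Z_total = R + L = 78.3 + j66.38 Ω = 102.7∠40.3° Ω.
Step 4 — Source phasor: V = 161∠121.0° V = -82.92 + j138 V.
Step 5 — Ohm's law: I = V / Z_total = (-82.92 + j138) / (78.3 + j66.38) = 0.2532 + j1.548 A.
Step 6 — Convert to polar: |I| = 1.568 A, ∠I = 80.7°.

I = 1.568∠80.7° A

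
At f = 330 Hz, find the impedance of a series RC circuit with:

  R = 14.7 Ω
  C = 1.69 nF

Step 1 — Angular frequency: ω = 2π·f = 2π·330 = 2073 rad/s.
Step 2 — Component impedances:
  R: Z = R = 14.7 Ω
  C: Z = 1/(jωC) = -j/(ω·C) = 0 - j2.854e+05 Ω
Step 3 — Series combination: Z_total = R + C = 14.7 - j2.854e+05 Ω = 2.854e+05∠-90.0° Ω.

Z = 14.7 - j2.854e+05 Ω = 2.854e+05∠-90.0° Ω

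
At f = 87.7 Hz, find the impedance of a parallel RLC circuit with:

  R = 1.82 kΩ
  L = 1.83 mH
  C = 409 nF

Step 1 — Angular frequency: ω = 2π·f = 2π·87.7 = 551 rad/s.
Step 2 — Component impedances:
  R: Z = R = 1820 Ω
  L: Z = jωL = j·551·0.00183 = 0 + j1.008 Ω
  C: Z = 1/(jωC) = -j/(ω·C) = 0 - j4437 Ω
Step 3 — Parallel combination: 1/Z_total = 1/R + 1/L + 1/C; Z_total = 0.000559 + j1.009 Ω = 1.009∠90.0° Ω.

Z = 0.000559 + j1.009 Ω = 1.009∠90.0° Ω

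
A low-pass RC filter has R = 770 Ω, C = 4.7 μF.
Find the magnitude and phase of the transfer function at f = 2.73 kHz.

Step 1 — Angular frequency: ω = 2π·2730 = 1.715e+04 rad/s.
Step 2 — Transfer function: H(jω) = 1/(1 + jωRC).
Step 3 — Denominator: 1 + jωRC = 1 + j·1.715e+04·770·4.7e-06 = 1 + j62.08.
Step 4 — H = 0.0002594 - j0.0161.
Step 5 — Magnitude: |H| = 0.01611 (-35.9 dB); phase: φ = -89.1°.

|H| = 0.01611 (-35.9 dB), φ = -89.1°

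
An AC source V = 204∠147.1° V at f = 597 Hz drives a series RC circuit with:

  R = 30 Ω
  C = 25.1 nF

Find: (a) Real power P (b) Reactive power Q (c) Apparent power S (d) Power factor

Step 1 — Angular frequency: ω = 2π·f = 2π·597 = 3751 rad/s.
Step 2 — Component impedances:
  R: Z = R = 30 Ω
  C: Z = 1/(jωC) = -j/(ω·C) = 0 - j1.062e+04 Ω
Step 3 — Series combination: Z_total = R + C = 30 - j1.062e+04 Ω = 1.062e+04∠-89.8° Ω.
Step 4 — Source phasor: V = 204∠147.1° V = -171.3 + j110.8 V.
Step 5 — Current: I = V / Z = -0.01048 - j0.0161 A = 0.01921∠-123.1° A.
Step 6 — Complex power: S = V·I* = 0.01107 - j3.918 VA.
Step 7 — Real power: P = Re(S) = 0.01107 W.
Step 8 — Reactive power: Q = Im(S) = -3.918 VAR.
Step 9 — Apparent power: |S| = 3.918 VA.
Step 10 — Power factor: PF = P/|S| = 0.002825 (leading).

(a) P = 0.01107 W  (b) Q = -3.918 VAR  (c) S = 3.918 VA  (d) PF = 0.002825 (leading)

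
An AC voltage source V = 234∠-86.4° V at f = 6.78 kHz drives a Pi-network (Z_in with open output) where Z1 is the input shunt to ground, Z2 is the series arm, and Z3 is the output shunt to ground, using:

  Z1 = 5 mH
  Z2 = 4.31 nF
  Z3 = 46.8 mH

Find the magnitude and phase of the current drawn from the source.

Step 1 — Angular frequency: ω = 2π·f = 2π·6780 = 4.26e+04 rad/s.
Step 2 — Component impedances:
  Z1: Z = jωL = j·4.26e+04·0.005 = 0 + j213 Ω
  Z2: Z = 1/(jωC) = -j/(ω·C) = 0 - j5446 Ω
  Z3: Z = jωL = j·4.26e+04·0.0468 = 0 + j1994 Ω
Step 3 — With open output, the series arm Z2 and the output shunt Z3 appear in series to ground: Z2 + Z3 = 0 - j3453 Ω.
Step 4 — Parallel with input shunt Z1: Z_in = Z1 || (Z2 + Z3) = 0 + j227 Ω = 227∠90.0° Ω.
Step 5 — Source phasor: V = 234∠-86.4° V = 14.69 - j233.5 V.
Step 6 — Ohm's law: I = V / Z_total = (14.69 - j233.5) / (0 + j227) = -1.029 - j0.06473 A.
Step 7 — Convert to polar: |I| = 1.031 A, ∠I = -176.4°.

I = 1.031∠-176.4° A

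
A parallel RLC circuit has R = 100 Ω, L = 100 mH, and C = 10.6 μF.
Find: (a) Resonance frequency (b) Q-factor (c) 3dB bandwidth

Step 1 — Resonance: ω₀ = 1/√(LC) = 1/√(0.1·1.06e-05) = 971.3 rad/s.
Step 2 — f₀ = ω₀/(2π) = 154.6 Hz.
Step 3 — Parallel Q: Q = R/(ω₀L) = 100/(971.3·0.1) = 1.03.
Step 4 — Bandwidth: Δω = ω₀/Q = 943.4 rad/s; BW = Δω/(2π) = 150.1 Hz.

(a) f₀ = 154.6 Hz  (b) Q = 1.03  (c) BW = 150.1 Hz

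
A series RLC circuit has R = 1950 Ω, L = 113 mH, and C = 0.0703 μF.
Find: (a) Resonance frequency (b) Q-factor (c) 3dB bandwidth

Step 1 — Resonance condition Im(Z)=0 gives ω₀ = 1/√(LC).
Step 2 — ω₀ = 1/√(0.113·7.03e-08) = 1.122e+04 rad/s.
Step 3 — f₀ = ω₀/(2π) = 1786 Hz.
Step 4 — Series Q: Q = ω₀L/R = 1.122e+04·0.113/1950 = 0.6502.
Step 5 — 3dB bandwidth: Δω = ω₀/Q = 1.726e+04 rad/s; BW = Δω/(2π) = 2746 Hz.

(a) f₀ = 1786 Hz  (b) Q = 0.6502  (c) BW = 2746 Hz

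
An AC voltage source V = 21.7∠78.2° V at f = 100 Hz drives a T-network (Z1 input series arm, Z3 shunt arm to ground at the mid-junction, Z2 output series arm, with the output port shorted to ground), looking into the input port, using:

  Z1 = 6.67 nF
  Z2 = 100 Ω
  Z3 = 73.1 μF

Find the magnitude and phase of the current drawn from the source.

Step 1 — Angular frequency: ω = 2π·f = 2π·100 = 628.3 rad/s.
Step 2 — Component impedances:
  Z1: Z = 1/(jωC) = -j/(ω·C) = 0 - j2.386e+05 Ω
  Z2: Z = R = 100 Ω
  Z3: Z = 1/(jωC) = -j/(ω·C) = 0 - j21.77 Ω
Step 3 — With the output port shorted to ground, the output series arm Z2 runs from the junction to ground; the shunt arm Z3 also runs from the junction to ground. They appear in parallel: Z3 || Z2 = 4.526 - j20.79 Ω.
Step 4 — Series with input arm Z1: Z_in = Z1 + (Z3 || Z2) = 4.526 - j2.386e+05 Ω = 2.386e+05∠-90.0° Ω.
Step 5 — Source phasor: V = 21.7∠78.2° V = 4.438 + j21.24 V.
Step 6 — Ohm's law: I = V / Z_total = (4.438 + j21.24) / (4.526 - j2.386e+05) = -8.901e-05 + j1.86e-05 A.
Step 7 — Convert to polar: |I| = 9.093e-05 A, ∠I = 168.2°.

I = 9.093e-05∠168.2° A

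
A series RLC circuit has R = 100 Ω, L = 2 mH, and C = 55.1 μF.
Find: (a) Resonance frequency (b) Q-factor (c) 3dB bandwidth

Step 1 — Resonance condition Im(Z)=0 gives ω₀ = 1/√(LC).
Step 2 — ω₀ = 1/√(0.002·5.51e-05) = 3012 rad/s.
Step 3 — f₀ = ω₀/(2π) = 479.4 Hz.
Step 4 — Series Q: Q = ω₀L/R = 3012·0.002/100 = 0.06025.
Step 5 — 3dB bandwidth: Δω = ω₀/Q = 5e+04 rad/s; BW = Δω/(2π) = 7958 Hz.

(a) f₀ = 479.4 Hz  (b) Q = 0.06025  (c) BW = 7958 Hz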